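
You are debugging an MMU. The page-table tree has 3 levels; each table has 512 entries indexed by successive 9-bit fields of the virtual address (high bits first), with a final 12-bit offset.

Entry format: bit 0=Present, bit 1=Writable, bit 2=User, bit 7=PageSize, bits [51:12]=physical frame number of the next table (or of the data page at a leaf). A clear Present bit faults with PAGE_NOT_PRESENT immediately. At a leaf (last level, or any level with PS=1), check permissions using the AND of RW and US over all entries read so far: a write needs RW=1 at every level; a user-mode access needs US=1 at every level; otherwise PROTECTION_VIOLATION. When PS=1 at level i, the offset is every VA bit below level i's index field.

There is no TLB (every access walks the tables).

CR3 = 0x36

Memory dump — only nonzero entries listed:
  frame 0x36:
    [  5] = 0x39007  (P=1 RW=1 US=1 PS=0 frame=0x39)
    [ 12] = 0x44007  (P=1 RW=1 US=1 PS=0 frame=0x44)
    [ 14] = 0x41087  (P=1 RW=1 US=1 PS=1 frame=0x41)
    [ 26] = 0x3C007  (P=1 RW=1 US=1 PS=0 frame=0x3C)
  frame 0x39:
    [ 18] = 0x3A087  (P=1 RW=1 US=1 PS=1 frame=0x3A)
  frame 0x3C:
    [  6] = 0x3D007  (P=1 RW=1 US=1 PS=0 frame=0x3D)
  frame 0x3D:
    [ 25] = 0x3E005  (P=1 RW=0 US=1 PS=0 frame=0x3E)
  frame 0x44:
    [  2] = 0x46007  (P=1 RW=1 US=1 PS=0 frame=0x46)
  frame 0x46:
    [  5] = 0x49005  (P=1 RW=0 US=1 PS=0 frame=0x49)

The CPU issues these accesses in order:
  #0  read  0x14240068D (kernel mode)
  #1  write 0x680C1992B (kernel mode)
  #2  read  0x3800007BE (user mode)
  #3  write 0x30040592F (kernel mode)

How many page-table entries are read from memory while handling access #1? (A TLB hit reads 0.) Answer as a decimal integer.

Trace:
#0 VA=0x14240068D (r,kernel):
  L0: frame=0x36 idx=5 entry=0x39007 [P=1 RW=1 US=1 PS=0]
  L1: frame=0x39 idx=18 entry=0x3A087 [P=1 RW=1 US=1 PS=1]
  ⇒ phys 0x3A68D (huge @L1)  [2 reads]
#1 VA=0x680C1992B (w,kernel):
  L0: frame=0x36 idx=26 entry=0x3C007 [P=1 RW=1 US=1 PS=0]
  L1: frame=0x3C idx=6 entry=0x3D007 [P=1 RW=1 US=1 PS=0]
  L2: frame=0x3D idx=25 entry=0x3E005 [P=1 RW=0 US=1 PS=0]
  ✗ PROTECTION_VIOLATION  [3 reads]
#2 VA=0x3800007BE (r,user):
  L0: frame=0x36 idx=14 entry=0x41087 [P=1 RW=1 US=1 PS=1]
  ⇒ phys 0x417BE (huge @L0)  [1 reads]
#3 VA=0x30040592F (w,kernel):
  L0: frame=0x36 idx=12 entry=0x44007 [P=1 RW=1 US=1 PS=0]
  L1: frame=0x44 idx=2 entry=0x46007 [P=1 RW=1 US=1 PS=0]
  L2: frame=0x46 idx=5 entry=0x49005 [P=1 RW=0 US=1 PS=0]
  ✗ PROTECTION_VIOLATION  [3 reads]

Entries read for #1: 3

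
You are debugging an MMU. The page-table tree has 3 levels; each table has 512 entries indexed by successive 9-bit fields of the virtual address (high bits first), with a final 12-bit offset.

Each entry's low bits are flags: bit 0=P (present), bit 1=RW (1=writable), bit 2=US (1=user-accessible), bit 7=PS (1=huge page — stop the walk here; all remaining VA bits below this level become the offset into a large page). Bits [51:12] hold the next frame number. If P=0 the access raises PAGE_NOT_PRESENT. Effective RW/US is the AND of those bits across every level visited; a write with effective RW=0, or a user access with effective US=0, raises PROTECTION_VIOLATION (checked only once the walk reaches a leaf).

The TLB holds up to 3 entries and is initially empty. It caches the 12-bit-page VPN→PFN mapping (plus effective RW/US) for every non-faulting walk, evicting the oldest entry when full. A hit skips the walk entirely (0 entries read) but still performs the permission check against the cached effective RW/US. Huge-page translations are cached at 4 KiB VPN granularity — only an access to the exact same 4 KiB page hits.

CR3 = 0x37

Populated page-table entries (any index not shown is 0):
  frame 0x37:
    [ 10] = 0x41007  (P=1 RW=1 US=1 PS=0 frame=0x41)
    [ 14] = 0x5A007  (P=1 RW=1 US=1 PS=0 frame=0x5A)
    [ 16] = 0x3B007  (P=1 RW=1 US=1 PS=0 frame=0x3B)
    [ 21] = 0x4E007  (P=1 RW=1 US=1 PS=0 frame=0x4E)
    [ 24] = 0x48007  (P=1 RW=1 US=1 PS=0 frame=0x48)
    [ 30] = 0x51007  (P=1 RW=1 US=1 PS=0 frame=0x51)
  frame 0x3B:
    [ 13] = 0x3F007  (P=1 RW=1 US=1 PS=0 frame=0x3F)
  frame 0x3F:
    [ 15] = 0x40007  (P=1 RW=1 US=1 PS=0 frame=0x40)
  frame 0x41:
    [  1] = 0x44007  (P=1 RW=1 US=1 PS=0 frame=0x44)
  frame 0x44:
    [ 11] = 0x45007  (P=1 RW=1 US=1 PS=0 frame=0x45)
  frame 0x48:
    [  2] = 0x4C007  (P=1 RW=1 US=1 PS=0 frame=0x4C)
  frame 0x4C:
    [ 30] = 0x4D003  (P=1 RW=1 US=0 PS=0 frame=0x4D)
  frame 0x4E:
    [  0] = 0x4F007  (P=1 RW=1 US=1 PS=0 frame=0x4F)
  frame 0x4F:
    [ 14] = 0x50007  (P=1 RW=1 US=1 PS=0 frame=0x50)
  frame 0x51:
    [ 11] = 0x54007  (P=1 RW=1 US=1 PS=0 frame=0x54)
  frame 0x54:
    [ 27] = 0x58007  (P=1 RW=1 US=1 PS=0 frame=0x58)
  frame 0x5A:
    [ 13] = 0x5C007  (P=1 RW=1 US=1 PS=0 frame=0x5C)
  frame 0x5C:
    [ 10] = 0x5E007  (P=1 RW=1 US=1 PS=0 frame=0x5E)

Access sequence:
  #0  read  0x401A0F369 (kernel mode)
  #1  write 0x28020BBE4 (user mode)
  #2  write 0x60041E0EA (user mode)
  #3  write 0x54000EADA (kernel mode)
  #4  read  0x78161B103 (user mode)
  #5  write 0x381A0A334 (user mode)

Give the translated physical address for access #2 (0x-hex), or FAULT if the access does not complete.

Trace:
#0 VA=0x401A0F369 (r,kernel):
  [0] read 0x37 idx=16: raw=0x3B007 flags P=1 W=1 U=1 S=0
  [1] read 0x3B idx=13: raw=0x3F007 flags P=1 W=1 U=1 S=0
  [2] read 0x3F idx=15: raw=0x40007 flags P=1 W=1 U=1 S=0
  ⇒ phys 0x40369  [3 reads]
#1 VA=0x28020BBE4 (w,user):
  [0] read 0x37 idx=10: raw=0x41007 flags P=1 W=1 U=1 S=0
  [1] read 0x41 idx=1: raw=0x44007 flags P=1 W=1 U=1 S=0
  [2] read 0x44 idx=11: raw=0x45007 flags P=1 W=1 U=1 S=0
  ⇒ phys 0x45BE4  [3 reads]
#2 VA=0x60041E0EA (w,user):
  [0] read 0x37 idx=24: raw=0x48007 flags P=1 W=1 U=1 S=0
  [1] read 0x48 idx=2: raw=0x4C007 flags P=1 W=1 U=1 S=0
  [2] read 0x4C idx=30: raw=0x4D003 flags P=1 W=1 U=0 S=0
  → PROTECTION_VIOLATION  (3 entries read)
#3 VA=0x54000EADA (w,kernel):
  [0] read 0x37 idx=21: raw=0x4E007 flags P=1 W=1 U=1 S=0
  [1] read 0x4E idx=0: raw=0x4F007 flags P=1 W=1 U=1 S=0
  [2] read 0x4F idx=14: raw=0x50007 flags P=1 W=1 U=1 S=0
  ⇒ phys 0x50ADA  [3 reads]
#4 VA=0x78161B103 (r,user):
  [0] read 0x37 idx=30: raw=0x51007 flags P=1 W=1 U=1 S=0
  [1] read 0x51 idx=11: raw=0x54007 flags P=1 W=1 U=1 S=0
  [2] read 0x54 idx=27: raw=0x58007 flags P=1 W=1 U=1 S=0
  ⇒ phys 0x58103  [3 reads]
#5 VA=0x381A0A334 (w,user):
  [0] read 0x37 idx=14: raw=0x5A007 flags P=1 W=1 U=1 S=0
  [1] read 0x5A idx=13: raw=0x5C007 flags P=1 W=1 U=1 S=0
  [2] read 0x5C idx=10: raw=0x5E007 flags P=1 W=1 U=1 S=0
  ⇒ phys 0x5E334  [3 reads]

Access #2 PA: FAULT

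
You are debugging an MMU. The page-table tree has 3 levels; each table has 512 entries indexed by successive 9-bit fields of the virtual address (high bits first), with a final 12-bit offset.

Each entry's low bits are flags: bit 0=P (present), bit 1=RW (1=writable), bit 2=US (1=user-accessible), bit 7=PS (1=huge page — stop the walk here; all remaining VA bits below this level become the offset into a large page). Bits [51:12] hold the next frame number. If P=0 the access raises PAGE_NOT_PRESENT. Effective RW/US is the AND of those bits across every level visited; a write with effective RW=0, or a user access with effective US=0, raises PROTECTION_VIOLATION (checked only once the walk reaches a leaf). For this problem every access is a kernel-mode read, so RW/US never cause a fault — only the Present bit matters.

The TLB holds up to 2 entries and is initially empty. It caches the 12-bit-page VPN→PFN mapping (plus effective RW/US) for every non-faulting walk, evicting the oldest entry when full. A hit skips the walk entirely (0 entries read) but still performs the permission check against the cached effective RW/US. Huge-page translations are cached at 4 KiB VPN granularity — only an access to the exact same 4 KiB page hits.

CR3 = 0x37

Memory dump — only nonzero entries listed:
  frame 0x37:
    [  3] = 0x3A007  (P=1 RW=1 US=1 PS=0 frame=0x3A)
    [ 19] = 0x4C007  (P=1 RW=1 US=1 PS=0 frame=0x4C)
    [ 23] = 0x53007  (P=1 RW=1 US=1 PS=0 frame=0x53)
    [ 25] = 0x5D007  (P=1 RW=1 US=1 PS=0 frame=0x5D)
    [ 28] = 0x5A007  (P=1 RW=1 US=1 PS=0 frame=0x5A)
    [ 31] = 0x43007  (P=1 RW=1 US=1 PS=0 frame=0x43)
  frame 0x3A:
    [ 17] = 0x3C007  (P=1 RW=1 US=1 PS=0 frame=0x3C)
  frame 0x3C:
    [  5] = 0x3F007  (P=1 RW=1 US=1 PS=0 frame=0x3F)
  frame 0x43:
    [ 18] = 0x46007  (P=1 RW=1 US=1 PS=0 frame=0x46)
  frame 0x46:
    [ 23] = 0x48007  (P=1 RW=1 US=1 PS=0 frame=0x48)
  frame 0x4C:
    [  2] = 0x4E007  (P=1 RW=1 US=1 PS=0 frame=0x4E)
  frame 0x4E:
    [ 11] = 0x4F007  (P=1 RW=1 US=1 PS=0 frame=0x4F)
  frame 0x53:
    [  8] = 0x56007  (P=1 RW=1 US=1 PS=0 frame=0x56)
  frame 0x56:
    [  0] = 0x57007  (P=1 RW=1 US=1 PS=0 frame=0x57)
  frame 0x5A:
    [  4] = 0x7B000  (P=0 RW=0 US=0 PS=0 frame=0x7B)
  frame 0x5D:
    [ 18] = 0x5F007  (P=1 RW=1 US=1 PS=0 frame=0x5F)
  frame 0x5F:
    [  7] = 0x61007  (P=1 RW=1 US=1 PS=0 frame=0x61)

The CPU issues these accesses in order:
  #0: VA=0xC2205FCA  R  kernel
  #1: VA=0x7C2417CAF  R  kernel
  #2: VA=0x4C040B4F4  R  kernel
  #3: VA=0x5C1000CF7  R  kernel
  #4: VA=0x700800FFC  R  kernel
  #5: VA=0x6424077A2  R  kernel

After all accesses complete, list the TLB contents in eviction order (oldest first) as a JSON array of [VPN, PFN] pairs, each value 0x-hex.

Walk each access:
#0 VA=0xC2205FCA (r,kernel):
  L0: frame=0x37 idx=3 entry=0x3A007 [P=1 RW=1 US=1 PS=0]
  L1: frame=0x3A idx=17 entry=0x3C007 [P=1 RW=1 US=1 PS=0]
  L2: frame=0x3C idx=5 entry=0x3F007 [P=1 RW=1 US=1 PS=0]
  ✓ 0x3FFCA  — 3 lookups
#1 VA=0x7C2417CAF (r,kernel):
  L0: frame=0x37 idx=31 entry=0x43007 [P=1 RW=1 US=1 PS=0]
  L1: frame=0x43 idx=18 entry=0x46007 [P=1 RW=1 US=1 PS=0]
  L2: frame=0x46 idx=23 entry=0x48007 [P=1 RW=1 US=1 PS=0]
  ✓ 0x48CAF  — 3 lookups
#2 VA=0x4C040B4F4 (r,kernel):
  L0: frame=0x37 idx=19 entry=0x4C007 [P=1 RW=1 US=1 PS=0]
  L1: frame=0x4C idx=2 entry=0x4E007 [P=1 RW=1 US=1 PS=0]
  L2: frame=0x4E idx=11 entry=0x4F007 [P=1 RW=1 US=1 PS=0]
  ✓ 0x4F4F4  — 3 lookups
#3 VA=0x5C1000CF7 (r,kernel):
  L0: frame=0x37 idx=23 entry=0x53007 [P=1 RW=1 US=1 PS=0]
  L1: frame=0x53 idx=8 entry=0x56007 [P=1 RW=1 US=1 PS=0]
  L2: frame=0x56 idx=0 entry=0x57007 [P=1 RW=1 US=1 PS=0]
  ✓ 0x57CF7  — 3 lookups
#4 VA=0x700800FFC (r,kernel):
  L0: frame=0x37 idx=28 entry=0x5A007 [P=1 RW=1 US=1 PS=0]
  L1: frame=0x5A idx=4 entry=0x7B000 [P=0 RW=0 US=0 PS=0]
  ⇒ fault: PAGE_NOT_PRESENT  — 2 lookups
#5 VA=0x6424077A2 (r,kernel):
  L0: frame=0x37 idx=25 entry=0x5D007 [P=1 RW=1 US=1 PS=0]
  L1: frame=0x5D idx=18 entry=0x5F007 [P=1 RW=1 US=1 PS=0]
  L2: frame=0x5F idx=7 entry=0x61007 [P=1 RW=1 US=1 PS=0]
  ✓ 0x617A2  — 3 lookups

TLB: [["0x5C1000", "0x57"], ["0x642407", "0x61"]]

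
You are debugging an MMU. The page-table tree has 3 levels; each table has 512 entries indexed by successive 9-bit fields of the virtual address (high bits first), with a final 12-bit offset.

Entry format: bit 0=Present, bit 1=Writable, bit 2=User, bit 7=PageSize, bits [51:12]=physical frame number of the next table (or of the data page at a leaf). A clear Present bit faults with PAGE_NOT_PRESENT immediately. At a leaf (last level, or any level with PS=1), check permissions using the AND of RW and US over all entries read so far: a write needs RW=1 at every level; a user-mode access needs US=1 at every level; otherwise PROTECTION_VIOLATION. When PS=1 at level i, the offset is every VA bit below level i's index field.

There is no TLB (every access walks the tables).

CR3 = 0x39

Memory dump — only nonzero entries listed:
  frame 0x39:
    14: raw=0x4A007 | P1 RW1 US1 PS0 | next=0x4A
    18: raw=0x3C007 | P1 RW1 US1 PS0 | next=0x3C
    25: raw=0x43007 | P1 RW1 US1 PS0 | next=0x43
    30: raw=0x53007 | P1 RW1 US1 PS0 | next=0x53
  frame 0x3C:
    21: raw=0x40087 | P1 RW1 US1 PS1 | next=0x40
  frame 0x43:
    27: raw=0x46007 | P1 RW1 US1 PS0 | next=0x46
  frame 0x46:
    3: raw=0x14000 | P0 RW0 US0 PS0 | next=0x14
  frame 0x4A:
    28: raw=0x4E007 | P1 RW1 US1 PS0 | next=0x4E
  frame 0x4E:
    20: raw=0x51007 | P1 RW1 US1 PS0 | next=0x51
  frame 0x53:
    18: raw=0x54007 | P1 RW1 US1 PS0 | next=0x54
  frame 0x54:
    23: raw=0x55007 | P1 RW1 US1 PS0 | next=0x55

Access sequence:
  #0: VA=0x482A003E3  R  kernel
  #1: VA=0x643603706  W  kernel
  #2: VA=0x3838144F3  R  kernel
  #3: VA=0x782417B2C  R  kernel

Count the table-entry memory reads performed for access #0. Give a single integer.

Per-access translation:
#0 VA=0x482A003E3 (r,kernel):
  lvl0: tbl 0x39, slot 18 ⇒ 0x3C007 (P1/RW1/US1/PS0)
  lvl1: tbl 0x3C, slot 21 ⇒ 0x40087 (P1/RW1/US1/PS1)
  ⇒ phys 0x403E3 (huge @L1)  [2 reads]
#1 VA=0x643603706 (w,kernel):
  lvl0: tbl 0x39, slot 25 ⇒ 0x43007 (P1/RW1/US1/PS0)
  lvl1: tbl 0x43, slot 27 ⇒ 0x46007 (P1/RW1/US1/PS0)
  lvl2: tbl 0x46, slot 3 ⇒ 0x14000 (P0/RW0/US0/PS0)
  ⇒ fault: PAGE_NOT_PRESENT  — 3 lookups
#2 VA=0x3838144F3 (r,kernel):
  lvl0: tbl 0x39, slot 14 ⇒ 0x4A007 (P1/RW1/US1/PS0)
  lvl1: tbl 0x4A, slot 28 ⇒ 0x4E007 (P1/RW1/US1/PS0)
  lvl2: tbl 0x4E, slot 20 ⇒ 0x51007 (P1/RW1/US1/PS0)
  ⇒ phys 0x514F3  [3 reads]
#3 VA=0x782417B2C (r,kernel):
  lvl0: tbl 0x39, slot 30 ⇒ 0x53007 (P1/RW1/US1/PS0)
  lvl1: tbl 0x53, slot 18 ⇒ 0x54007 (P1/RW1/US1/PS0)
  lvl2: tbl 0x54, slot 23 ⇒ 0x55007 (P1/RW1/US1/PS0)
  ⇒ phys 0x55B2C  [3 reads]

Entries read for #0: 2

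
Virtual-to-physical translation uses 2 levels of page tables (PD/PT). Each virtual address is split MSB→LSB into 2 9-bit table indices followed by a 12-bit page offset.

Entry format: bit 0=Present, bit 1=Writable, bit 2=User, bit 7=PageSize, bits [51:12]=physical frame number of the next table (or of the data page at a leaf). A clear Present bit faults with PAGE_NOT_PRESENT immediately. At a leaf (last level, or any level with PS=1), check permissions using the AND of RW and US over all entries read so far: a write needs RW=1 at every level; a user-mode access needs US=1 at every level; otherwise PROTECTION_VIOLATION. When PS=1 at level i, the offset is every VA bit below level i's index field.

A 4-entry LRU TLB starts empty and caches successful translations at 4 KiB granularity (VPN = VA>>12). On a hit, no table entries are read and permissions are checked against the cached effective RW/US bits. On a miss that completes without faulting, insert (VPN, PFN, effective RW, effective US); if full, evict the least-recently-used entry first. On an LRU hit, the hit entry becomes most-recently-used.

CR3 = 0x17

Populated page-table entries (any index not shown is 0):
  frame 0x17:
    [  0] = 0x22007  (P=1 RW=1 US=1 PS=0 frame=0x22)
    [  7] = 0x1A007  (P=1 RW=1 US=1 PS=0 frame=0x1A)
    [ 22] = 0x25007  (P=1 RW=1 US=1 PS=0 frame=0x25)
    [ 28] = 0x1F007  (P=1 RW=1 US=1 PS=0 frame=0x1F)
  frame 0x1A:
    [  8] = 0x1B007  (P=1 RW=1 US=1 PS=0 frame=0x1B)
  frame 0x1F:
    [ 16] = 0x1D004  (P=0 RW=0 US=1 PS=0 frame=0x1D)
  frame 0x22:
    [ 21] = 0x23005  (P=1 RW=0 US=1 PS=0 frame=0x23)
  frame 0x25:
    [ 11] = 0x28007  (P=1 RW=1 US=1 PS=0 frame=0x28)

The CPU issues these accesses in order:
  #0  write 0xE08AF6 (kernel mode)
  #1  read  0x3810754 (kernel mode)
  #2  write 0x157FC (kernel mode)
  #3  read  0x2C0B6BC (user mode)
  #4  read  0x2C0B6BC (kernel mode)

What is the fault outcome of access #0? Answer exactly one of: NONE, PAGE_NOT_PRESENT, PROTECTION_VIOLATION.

Trace:
#0 VA=0xE08AF6 (w,kernel):
  L0 @0x17[7] → 0x1A007  P=1,RW=1,US=1,PS=0
  L1 @0x1A[8] → 0x1B007  P=1,RW=1,US=1,PS=0
  ✓ 0x1BAF6  — 2 lookups
#1 VA=0x3810754 (r,kernel):
  L0 @0x17[28] → 0x1F007  P=1,RW=1,US=1,PS=0
  L1 @0x1F[16] → 0x1D004  P=0,RW=0,US=1,PS=0
  ⇒ fault: PAGE_NOT_PRESENT  — 2 lookups
#2 VA=0x157FC (w,kernel):
  L0 @0x17[0] → 0x22007  P=1,RW=1,US=1,PS=0
  L1 @0x22[21] → 0x23005  P=1,RW=0,US=1,PS=0
  ⇒ fault: PROTECTION_VIOLATION  — 2 lookups
#3 VA=0x2C0B6BC (r,user):
  L0 @0x17[22] → 0x25007  P=1,RW=1,US=1,PS=0
  L1 @0x25[11] → 0x28007  P=1,RW=1,US=1,PS=0
  ✓ 0x286BC  — 2 lookups
#4 VA=0x2C0B6BC (r,kernel):
  TLB hit vpn=0x2C0B → PA=0x286BC

Access #0 fault: NONE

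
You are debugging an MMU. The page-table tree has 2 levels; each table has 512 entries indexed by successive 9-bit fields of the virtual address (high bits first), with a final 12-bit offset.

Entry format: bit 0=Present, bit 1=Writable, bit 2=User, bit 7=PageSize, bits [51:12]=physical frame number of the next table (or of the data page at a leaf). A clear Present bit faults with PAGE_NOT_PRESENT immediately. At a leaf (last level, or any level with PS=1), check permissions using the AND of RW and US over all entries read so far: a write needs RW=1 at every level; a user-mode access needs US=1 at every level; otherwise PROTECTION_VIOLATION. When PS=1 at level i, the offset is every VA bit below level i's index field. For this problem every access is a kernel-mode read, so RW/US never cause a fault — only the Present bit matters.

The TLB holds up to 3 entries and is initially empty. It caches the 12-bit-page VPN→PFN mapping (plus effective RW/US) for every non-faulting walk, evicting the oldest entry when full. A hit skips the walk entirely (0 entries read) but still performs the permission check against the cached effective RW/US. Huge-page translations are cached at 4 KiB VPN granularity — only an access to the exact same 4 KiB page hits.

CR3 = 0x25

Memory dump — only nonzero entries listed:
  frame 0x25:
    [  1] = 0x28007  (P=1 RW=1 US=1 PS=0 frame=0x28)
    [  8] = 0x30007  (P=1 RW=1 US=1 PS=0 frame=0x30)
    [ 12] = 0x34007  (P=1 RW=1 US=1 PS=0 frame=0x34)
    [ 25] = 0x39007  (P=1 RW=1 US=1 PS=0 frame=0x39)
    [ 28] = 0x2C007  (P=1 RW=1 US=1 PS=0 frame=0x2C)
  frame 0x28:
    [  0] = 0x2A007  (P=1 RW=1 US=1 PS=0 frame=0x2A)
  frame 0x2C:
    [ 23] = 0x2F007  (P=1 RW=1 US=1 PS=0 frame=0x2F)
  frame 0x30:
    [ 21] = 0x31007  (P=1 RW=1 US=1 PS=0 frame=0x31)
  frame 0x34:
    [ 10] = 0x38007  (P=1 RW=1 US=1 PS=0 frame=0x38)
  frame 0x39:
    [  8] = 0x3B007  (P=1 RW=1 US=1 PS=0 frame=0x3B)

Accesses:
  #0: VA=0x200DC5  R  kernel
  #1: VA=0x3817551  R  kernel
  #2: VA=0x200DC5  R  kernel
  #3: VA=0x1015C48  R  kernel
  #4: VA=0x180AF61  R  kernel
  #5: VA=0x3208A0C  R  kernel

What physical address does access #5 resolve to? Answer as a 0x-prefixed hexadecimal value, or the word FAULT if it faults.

Trace:
#0 VA=0x200DC5 (r,kernel):
  lvl0: tbl 0x25, slot 1 ⇒ 0x28007 (P1/RW1/US1/PS0)
  lvl1: tbl 0x28, slot 0 ⇒ 0x2A007 (P1/RW1/US1/PS0)
  ⇒ phys 0x2ADC5  [2 reads]
#1 VA=0x3817551 (r,kernel):
  lvl0: tbl 0x25, slot 28 ⇒ 0x2C007 (P1/RW1/US1/PS0)
  lvl1: tbl 0x2C, slot 23 ⇒ 0x2F007 (P1/RW1/US1/PS0)
  ⇒ phys 0x2F551  [2 reads]
#2 VA=0x200DC5 (r,kernel):
  TLB hit vpn=0x200 → PA=0x2ADC5
#3 VA=0x1015C48 (r,kernel):
  lvl0: tbl 0x25, slot 8 ⇒ 0x30007 (P1/RW1/US1/PS0)
  lvl1: tbl 0x30, slot 21 ⇒ 0x31007 (P1/RW1/US1/PS0)
  ⇒ phys 0x31C48  [2 reads]
#4 VA=0x180AF61 (r,kernel):
  lvl0: tbl 0x25, slot 12 ⇒ 0x34007 (P1/RW1/US1/PS0)
  lvl1: tbl 0x34, slot 10 ⇒ 0x38007 (P1/RW1/US1/PS0)
  ⇒ phys 0x38F61  [2 reads]
#5 VA=0x3208A0C (r,kernel):
  lvl0: tbl 0x25, slot 25 ⇒ 0x39007 (P1/RW1/US1/PS0)
  lvl1: tbl 0x39, slot 8 ⇒ 0x3B007 (P1/RW1/US1/PS0)
  ⇒ phys 0x3BA0C  [2 reads]

Access #5 PA: 0x3BA0C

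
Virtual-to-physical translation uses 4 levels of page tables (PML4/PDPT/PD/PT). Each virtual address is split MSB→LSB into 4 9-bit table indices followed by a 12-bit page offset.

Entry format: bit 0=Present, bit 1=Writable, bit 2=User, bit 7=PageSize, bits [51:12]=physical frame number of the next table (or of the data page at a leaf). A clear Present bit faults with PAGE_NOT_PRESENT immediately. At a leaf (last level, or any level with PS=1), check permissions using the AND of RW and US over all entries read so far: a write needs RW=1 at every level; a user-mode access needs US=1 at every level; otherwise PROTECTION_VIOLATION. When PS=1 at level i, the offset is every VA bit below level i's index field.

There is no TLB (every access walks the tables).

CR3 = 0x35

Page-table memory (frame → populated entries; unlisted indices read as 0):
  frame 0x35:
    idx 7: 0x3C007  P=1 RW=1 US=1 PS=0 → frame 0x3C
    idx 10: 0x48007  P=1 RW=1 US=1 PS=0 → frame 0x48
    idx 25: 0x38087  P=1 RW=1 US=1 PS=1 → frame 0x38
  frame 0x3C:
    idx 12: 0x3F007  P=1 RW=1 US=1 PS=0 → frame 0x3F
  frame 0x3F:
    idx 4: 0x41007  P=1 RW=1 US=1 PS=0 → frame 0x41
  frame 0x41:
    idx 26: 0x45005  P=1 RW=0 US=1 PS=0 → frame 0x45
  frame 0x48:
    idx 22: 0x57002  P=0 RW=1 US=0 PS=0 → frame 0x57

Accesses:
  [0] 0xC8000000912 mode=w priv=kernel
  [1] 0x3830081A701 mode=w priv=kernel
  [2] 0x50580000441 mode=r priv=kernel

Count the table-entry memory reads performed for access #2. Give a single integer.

Walk each access:
#0 VA=0xC8000000912 (w,kernel):
  lvl0: tbl 0x35, slot 25 ⇒ 0x38087 (P1/RW1/US1/PS1)
  ✓ 0x38912 (huge @L0)  — 1 lookups
#1 VA=0x3830081A701 (w,kernel):
  lvl0: tbl 0x35, slot 7 ⇒ 0x3C007 (P1/RW1/US1/PS0)
  lvl1: tbl 0x3C, slot 12 ⇒ 0x3F007 (P1/RW1/US1/PS0)
  lvl2: tbl 0x3F, slot 4 ⇒ 0x41007 (P1/RW1/US1/PS0)
  lvl3: tbl 0x41, slot 26 ⇒ 0x45005 (P1/RW0/US1/PS0)
  ⇒ fault: PROTECTION_VIOLATION  — 4 lookups
#2 VA=0x50580000441 (r,kernel):
  lvl0: tbl 0x35, slot 10 ⇒ 0x48007 (P1/RW1/US1/PS0)
  lvl1: tbl 0x48, slot 22 ⇒ 0x57002 (P0/RW1/US0/PS0)
  ⇒ fault: PAGE_NOT_PRESENT  — 2 lookups

Entries read for #2: 2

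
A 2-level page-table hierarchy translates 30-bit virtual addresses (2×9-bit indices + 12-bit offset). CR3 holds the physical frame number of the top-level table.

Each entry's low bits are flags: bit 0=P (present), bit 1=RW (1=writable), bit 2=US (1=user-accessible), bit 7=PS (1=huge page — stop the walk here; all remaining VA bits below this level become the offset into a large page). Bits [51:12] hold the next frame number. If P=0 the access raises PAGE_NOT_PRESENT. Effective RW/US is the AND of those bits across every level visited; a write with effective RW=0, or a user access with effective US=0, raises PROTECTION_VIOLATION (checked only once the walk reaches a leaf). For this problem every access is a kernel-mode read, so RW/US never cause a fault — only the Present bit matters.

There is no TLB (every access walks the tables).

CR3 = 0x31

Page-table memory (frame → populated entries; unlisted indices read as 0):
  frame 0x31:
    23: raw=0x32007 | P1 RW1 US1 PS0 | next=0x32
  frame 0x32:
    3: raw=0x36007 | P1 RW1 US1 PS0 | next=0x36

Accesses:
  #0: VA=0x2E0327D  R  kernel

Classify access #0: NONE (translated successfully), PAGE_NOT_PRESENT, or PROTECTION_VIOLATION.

Walk each access:
#0 VA=0x2E0327D (r,kernel):
  L0: frame=0x31 idx=23 entry=0x32007 [P=1 RW=1 US=1 PS=0]
  L1: frame=0x32 idx=3 entry=0x36007 [P=1 RW=1 US=1 PS=0]
  ⇒ phys 0x3627D  [2 reads]

Access #0 fault: NONE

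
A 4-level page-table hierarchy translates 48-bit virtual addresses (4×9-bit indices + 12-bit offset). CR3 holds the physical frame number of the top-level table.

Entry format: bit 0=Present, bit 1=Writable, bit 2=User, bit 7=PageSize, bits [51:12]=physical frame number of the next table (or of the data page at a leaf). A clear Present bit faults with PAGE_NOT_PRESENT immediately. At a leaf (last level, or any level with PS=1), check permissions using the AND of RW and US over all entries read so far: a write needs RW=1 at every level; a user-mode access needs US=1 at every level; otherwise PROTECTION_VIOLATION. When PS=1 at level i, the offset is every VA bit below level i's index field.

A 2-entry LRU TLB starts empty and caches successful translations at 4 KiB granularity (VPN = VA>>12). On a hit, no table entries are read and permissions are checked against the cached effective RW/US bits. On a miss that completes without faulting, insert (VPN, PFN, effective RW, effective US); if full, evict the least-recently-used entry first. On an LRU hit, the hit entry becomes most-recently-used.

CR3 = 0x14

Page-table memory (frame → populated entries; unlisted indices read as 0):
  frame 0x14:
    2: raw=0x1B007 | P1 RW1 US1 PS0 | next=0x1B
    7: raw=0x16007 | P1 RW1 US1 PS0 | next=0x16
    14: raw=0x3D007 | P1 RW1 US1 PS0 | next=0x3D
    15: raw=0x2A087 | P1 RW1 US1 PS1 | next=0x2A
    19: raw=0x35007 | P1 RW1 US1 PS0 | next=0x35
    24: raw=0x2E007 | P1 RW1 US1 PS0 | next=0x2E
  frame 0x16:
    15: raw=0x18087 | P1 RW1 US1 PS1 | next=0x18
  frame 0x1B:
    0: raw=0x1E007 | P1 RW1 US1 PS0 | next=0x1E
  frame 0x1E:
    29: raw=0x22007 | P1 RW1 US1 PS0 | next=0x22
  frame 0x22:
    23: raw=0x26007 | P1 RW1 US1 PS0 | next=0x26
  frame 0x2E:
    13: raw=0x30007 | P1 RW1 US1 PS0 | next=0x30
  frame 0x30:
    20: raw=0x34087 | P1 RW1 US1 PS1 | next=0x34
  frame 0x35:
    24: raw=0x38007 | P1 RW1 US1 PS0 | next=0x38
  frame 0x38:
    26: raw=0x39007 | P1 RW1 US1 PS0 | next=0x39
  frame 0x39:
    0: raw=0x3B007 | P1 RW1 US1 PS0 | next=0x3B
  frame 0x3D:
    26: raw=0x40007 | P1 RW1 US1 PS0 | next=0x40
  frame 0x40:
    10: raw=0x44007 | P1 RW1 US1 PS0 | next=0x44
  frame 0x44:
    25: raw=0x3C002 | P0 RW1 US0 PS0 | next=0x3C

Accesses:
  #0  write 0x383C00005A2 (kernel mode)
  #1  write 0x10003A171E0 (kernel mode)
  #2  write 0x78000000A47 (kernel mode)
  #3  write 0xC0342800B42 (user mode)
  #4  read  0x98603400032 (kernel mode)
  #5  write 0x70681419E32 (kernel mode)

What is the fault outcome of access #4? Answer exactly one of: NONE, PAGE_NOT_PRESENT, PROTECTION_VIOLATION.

Trace:
#0 VA=0x383C00005A2 (w,kernel):
  [0] read 0x14 idx=7: raw=0x16007 flags P=1 W=1 U=1 S=0
  [1] read 0x16 idx=15: raw=0x18087 flags P=1 W=1 U=1 S=1
  ⇒ phys 0x185A2 (huge @L1)  [2 reads]
#1 VA=0x10003A171E0 (w,kernel):
  [0] read 0x14 idx=2: raw=0x1B007 flags P=1 W=1 U=1 S=0
  [1] read 0x1B idx=0: raw=0x1E007 flags P=1 W=1 U=1 S=0
  [2] read 0x1E idx=29: raw=0x22007 flags P=1 W=1 U=1 S=0
  [3] read 0x22 idx=23: raw=0x26007 flags P=1 W=1 U=1 S=0
  ⇒ phys 0x261E0  [4 reads]
#2 VA=0x78000000A47 (w,kernel):
  [0] read 0x14 idx=15: raw=0x2A087 flags P=1 W=1 U=1 S=1
  ⇒ phys 0x2AA47 (huge @L0)  [1 reads]
#3 VA=0xC0342800B42 (w,user):
  [0] read 0x14 idx=24: raw=0x2E007 flags P=1 W=1 U=1 S=0
  [1] read 0x2E idx=13: raw=0x30007 flags P=1 W=1 U=1 S=0
  [2] read 0x30 idx=20: raw=0x34087 flags P=1 W=1 U=1 S=1
  ⇒ phys 0x34B42 (huge @L2)  [3 reads]
#4 VA=0x98603400032 (r,kernel):
  [0] read 0x14 idx=19: raw=0x35007 flags P=1 W=1 U=1 S=0
  [1] read 0x35 idx=24: raw=0x38007 flags P=1 W=1 U=1 S=0
  [2] read 0x38 idx=26: raw=0x39007 flags P=1 W=1 U=1 S=0
  [3] read 0x39 idx=0: raw=0x3B007 flags P=1 W=1 U=1 S=0
  ⇒ phys 0x3B032  [4 reads]
#5 VA=0x70681419E32 (w,kernel):
  [0] read 0x14 idx=14: raw=0x3D007 flags P=1 W=1 U=1 S=0
  [1] read 0x3D idx=26: raw=0x40007 flags P=1 W=1 U=1 S=0
  [2] read 0x40 idx=10: raw=0x44007 flags P=1 W=1 U=1 S=0
  [3] read 0x44 idx=25: raw=0x3C002 flags P=0 W=1 U=0 S=0
  ⇒ fault: PAGE_NOT_PRESENT  — 4 lookups

Access #4 fault: NONE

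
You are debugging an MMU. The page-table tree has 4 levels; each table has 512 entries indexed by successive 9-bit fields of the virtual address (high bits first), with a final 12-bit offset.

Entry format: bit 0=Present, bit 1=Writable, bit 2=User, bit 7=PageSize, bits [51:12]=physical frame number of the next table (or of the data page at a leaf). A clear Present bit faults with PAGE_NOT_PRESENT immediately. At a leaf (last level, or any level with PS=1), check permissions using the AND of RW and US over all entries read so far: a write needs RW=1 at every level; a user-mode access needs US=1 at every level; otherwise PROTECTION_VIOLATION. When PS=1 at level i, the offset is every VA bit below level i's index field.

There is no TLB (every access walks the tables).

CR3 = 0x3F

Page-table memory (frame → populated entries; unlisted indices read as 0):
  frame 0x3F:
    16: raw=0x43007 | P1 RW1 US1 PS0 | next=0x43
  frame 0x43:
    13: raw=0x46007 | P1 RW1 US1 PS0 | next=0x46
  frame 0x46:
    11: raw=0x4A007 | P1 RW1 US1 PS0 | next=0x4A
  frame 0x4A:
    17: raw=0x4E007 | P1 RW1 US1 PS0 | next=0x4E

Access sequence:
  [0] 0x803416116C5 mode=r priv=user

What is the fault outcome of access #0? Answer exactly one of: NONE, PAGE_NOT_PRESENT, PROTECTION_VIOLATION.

Trace:
#0 VA=0x803416116C5 (r,user):
  lvl0: tbl 0x3F, slot 16 ⇒ 0x43007 (P1/RW1/US1/PS0)
  lvl1: tbl 0x43, slot 13 ⇒ 0x46007 (P1/RW1/US1/PS0)
  lvl2: tbl 0x46, slot 11 ⇒ 0x4A007 (P1/RW1/US1/PS0)
  lvl3: tbl 0x4A, slot 17 ⇒ 0x4E007 (P1/RW1/US1/PS0)
  ✓ 0x4E6C5  — 4 lookups

Access #0 fault: NONE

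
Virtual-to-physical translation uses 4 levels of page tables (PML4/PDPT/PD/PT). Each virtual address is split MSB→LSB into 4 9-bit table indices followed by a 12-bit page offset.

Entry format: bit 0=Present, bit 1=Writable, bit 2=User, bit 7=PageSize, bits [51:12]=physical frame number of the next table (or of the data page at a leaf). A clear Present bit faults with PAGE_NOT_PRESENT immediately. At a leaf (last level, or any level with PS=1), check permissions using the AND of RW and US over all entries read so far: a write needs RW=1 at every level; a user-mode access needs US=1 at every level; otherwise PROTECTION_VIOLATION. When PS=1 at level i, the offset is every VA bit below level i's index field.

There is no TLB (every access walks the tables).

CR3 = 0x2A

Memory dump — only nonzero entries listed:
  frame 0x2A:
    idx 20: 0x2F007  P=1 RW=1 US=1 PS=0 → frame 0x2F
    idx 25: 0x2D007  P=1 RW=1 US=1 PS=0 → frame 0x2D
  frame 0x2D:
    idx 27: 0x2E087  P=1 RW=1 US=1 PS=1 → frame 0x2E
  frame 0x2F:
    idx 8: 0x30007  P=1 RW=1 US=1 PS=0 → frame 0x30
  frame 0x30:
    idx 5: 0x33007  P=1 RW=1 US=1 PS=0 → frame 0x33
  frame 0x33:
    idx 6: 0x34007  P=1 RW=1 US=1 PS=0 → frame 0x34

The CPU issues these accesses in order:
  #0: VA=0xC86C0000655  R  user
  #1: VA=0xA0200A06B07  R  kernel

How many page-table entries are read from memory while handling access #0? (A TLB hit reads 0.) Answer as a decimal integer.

Per-access translation:
#0 VA=0xC86C0000655 (r,user):
  lvl0: tbl 0x2A, slot 25 ⇒ 0x2D007 (P1/RW1/US1/PS0)
  lvl1: tbl 0x2D, slot 27 ⇒ 0x2E087 (P1/RW1/US1/PS1)
  → PA=0x2E655 (huge @L1)  (2 entries read)
#1 VA=0xA0200A06B07 (r,kernel):
  lvl0: tbl 0x2A, slot 20 ⇒ 0x2F007 (P1/RW1/US1/PS0)
  lvl1: tbl 0x2F, slot 8 ⇒ 0x30007 (P1/RW1/US1/PS0)
  lvl2: tbl 0x30, slot 5 ⇒ 0x33007 (P1/RW1/US1/PS0)
  lvl3: tbl 0x33, slot 6 ⇒ 0x34007 (P1/RW1/US1/PS0)
  → PA=0x34B07  (4 entries read)

Entries read for #0: 2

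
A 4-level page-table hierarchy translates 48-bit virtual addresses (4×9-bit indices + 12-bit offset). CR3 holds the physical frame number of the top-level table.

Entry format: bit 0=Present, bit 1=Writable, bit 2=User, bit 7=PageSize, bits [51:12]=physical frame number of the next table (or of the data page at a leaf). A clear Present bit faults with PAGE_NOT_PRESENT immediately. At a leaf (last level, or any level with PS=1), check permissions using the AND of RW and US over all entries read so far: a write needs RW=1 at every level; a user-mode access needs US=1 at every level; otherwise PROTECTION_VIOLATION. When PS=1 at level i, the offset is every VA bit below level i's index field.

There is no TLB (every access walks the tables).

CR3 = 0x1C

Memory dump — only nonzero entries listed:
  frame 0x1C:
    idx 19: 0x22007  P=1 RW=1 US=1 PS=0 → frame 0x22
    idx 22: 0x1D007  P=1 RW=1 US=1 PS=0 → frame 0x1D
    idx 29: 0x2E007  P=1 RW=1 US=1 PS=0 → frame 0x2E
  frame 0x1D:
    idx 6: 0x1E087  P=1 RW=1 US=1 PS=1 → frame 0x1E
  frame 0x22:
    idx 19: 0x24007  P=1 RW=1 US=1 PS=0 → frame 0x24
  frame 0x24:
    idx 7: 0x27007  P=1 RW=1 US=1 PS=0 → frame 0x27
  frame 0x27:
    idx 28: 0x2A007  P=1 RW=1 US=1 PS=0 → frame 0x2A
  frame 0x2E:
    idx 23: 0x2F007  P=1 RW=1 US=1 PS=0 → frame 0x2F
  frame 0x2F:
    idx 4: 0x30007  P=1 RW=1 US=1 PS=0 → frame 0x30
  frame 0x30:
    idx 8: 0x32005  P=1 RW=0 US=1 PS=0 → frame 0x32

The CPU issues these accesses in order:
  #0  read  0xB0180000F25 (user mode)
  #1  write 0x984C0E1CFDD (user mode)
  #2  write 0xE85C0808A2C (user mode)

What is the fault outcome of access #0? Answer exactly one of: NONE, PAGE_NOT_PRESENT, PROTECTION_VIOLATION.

Walk each access:
#0 VA=0xB0180000F25 (r,user):
  L0: frame=0x1C idx=22 entry=0x1D007 [P=1 RW=1 US=1 PS=0]
  L1: frame=0x1D idx=6 entry=0x1E087 [P=1 RW=1 US=1 PS=1]
  ✓ 0x1EF25 (huge @L1)  — 2 lookups
#1 VA=0x984C0E1CFDD (w,user):
  L0: frame=0x1C idx=19 entry=0x22007 [P=1 RW=1 US=1 PS=0]
  L1: frame=0x22 idx=19 entry=0x24007 [P=1 RW=1 US=1 PS=0]
  L2: frame=0x24 idx=7 entry=0x27007 [P=1 RW=1 US=1 PS=0]
  L3: frame=0x27 idx=28 entry=0x2A007 [P=1 RW=1 US=1 PS=0]
  ✓ 0x2AFDD  — 4 lookups
#2 VA=0xE85C0808A2C (w,user):
  L0: frame=0x1C idx=29 entry=0x2E007 [P=1 RW=1 US=1 PS=0]
  L1: frame=0x2E idx=23 entry=0x2F007 [P=1 RW=1 US=1 PS=0]
  L2: frame=0x2F idx=4 entry=0x30007 [P=1 RW=1 US=1 PS=0]
  L3: frame=0x30 idx=8 entry=0x32005 [P=1 RW=0 US=1 PS=0]
  → PROTECTION_VIOLATION  (4 entries read)

Access #0 fault: NONE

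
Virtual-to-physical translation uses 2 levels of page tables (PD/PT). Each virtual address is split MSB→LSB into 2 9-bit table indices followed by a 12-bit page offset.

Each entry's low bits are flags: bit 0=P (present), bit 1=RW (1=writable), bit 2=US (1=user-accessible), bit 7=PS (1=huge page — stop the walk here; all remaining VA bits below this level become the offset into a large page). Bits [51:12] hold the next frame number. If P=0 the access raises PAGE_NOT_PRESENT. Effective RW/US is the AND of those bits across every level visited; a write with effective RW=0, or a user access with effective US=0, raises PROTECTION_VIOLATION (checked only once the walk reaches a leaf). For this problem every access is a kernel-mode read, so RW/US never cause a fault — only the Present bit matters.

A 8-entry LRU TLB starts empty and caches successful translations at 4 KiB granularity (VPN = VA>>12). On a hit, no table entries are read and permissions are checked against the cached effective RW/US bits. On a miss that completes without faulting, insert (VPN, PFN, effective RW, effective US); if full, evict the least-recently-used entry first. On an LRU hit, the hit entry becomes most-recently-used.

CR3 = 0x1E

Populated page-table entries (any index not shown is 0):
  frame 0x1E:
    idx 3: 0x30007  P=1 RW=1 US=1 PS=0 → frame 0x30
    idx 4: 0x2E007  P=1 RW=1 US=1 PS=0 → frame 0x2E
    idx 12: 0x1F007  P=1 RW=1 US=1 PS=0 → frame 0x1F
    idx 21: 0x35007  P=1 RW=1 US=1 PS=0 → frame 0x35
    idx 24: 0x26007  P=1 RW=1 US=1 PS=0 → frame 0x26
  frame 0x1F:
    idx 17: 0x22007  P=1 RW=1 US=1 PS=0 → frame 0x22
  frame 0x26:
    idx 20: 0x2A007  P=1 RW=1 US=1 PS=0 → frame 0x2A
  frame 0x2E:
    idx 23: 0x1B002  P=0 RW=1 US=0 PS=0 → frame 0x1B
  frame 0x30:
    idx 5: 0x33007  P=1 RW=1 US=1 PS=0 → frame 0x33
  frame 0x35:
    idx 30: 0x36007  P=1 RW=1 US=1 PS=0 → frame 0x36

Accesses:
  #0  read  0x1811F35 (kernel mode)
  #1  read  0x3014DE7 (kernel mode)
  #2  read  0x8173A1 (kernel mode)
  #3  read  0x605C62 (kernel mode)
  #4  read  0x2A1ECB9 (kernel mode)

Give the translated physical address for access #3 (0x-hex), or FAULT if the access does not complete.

Walk each access:
#0 VA=0x1811F35 (r,kernel):
  [0] read 0x1E idx=12: raw=0x1F007 flags P=1 W=1 U=1 S=0
  [1] read 0x1F idx=17: raw=0x22007 flags P=1 W=1 U=1 S=0
  → PA=0x22F35  (2 entries read)
#1 VA=0x3014DE7 (r,kernel):
  [0] read 0x1E idx=24: raw=0x26007 flags P=1 W=1 U=1 S=0
  [1] read 0x26 idx=20: raw=0x2A007 flags P=1 W=1 U=1 S=0
  → PA=0x2ADE7  (2 entries read)
#2 VA=0x8173A1 (r,kernel):
  [0] read 0x1E idx=4: raw=0x2E007 flags P=1 W=1 U=1 S=0
  [1] read 0x2E idx=23: raw=0x1B002 flags P=0 W=1 U=0 S=0
  → PAGE_NOT_PRESENT  (2 entries read)
#3 VA=0x605C62 (r,kernel):
  [0] read 0x1E idx=3: raw=0x30007 flags P=1 W=1 U=1 S=0
  [1] read 0x30 idx=5: raw=0x33007 flags P=1 W=1 U=1 S=0
  → PA=0x33C62  (2 entries read)
#4 VA=0x2A1ECB9 (r,kernel):
  [0] read 0x1E idx=21: raw=0x35007 flags P=1 W=1 U=1 S=0
  [1] read 0x35 idx=30: raw=0x36007 flags P=1 W=1 U=1 S=0
  → PA=0x36CB9  (2 entries read)

Access #3 PA: 0x33C62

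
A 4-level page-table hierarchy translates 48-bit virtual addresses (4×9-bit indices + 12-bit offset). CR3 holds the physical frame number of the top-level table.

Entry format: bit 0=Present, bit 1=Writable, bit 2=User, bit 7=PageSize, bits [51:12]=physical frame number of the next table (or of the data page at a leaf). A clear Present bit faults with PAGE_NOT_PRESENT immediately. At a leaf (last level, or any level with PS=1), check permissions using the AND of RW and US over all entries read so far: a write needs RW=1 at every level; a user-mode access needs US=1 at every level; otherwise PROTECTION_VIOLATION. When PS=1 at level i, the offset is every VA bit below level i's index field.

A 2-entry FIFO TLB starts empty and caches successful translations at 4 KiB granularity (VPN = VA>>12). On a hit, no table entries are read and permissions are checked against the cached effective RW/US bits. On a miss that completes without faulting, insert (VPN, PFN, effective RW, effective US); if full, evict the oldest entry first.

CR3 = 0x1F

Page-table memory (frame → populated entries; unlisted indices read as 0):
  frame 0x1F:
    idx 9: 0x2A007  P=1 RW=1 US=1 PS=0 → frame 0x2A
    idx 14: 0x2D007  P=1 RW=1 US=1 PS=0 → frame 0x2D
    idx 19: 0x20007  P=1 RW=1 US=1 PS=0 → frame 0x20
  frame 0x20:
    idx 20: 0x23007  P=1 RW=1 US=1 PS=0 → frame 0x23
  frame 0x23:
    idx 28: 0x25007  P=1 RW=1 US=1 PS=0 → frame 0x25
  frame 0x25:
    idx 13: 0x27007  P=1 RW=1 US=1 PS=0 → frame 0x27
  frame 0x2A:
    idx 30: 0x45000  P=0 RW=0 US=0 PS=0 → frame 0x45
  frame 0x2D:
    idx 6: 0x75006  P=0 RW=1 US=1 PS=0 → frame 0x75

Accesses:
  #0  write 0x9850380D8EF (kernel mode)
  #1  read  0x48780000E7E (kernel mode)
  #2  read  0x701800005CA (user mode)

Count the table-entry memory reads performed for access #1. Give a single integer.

Per-access translation:
#0 VA=0x9850380D8EF (w,kernel):
  L0 @0x1F[19] → 0x20007  P=1,RW=1,US=1,PS=0
  L1 @0x20[20] → 0x23007  P=1,RW=1,US=1,PS=0
  L2 @0x23[28] → 0x25007  P=1,RW=1,US=1,PS=0
  L3 @0x25[13] → 0x27007  P=1,RW=1,US=1,PS=0
  ⇒ phys 0x278EF  [4 reads]
#1 VA=0x48780000E7E (r,kernel):
  L0 @0x1F[9] → 0x2A007  P=1,RW=1,US=1,PS=0
  L1 @0x2A[30] → 0x45000  P=0,RW=0,US=0,PS=0
  → PAGE_NOT_PRESENT  (2 entries read)
#2 VA=0x701800005CA (r,user):
  L0 @0x1F[14] → 0x2D007  P=1,RW=1,US=1,PS=0
  L1 @0x2D[6] → 0x75006  P=0,RW=1,US=1,PS=0
  → PAGE_NOT_PRESENT  (2 entries read)

Entries read for #1: 2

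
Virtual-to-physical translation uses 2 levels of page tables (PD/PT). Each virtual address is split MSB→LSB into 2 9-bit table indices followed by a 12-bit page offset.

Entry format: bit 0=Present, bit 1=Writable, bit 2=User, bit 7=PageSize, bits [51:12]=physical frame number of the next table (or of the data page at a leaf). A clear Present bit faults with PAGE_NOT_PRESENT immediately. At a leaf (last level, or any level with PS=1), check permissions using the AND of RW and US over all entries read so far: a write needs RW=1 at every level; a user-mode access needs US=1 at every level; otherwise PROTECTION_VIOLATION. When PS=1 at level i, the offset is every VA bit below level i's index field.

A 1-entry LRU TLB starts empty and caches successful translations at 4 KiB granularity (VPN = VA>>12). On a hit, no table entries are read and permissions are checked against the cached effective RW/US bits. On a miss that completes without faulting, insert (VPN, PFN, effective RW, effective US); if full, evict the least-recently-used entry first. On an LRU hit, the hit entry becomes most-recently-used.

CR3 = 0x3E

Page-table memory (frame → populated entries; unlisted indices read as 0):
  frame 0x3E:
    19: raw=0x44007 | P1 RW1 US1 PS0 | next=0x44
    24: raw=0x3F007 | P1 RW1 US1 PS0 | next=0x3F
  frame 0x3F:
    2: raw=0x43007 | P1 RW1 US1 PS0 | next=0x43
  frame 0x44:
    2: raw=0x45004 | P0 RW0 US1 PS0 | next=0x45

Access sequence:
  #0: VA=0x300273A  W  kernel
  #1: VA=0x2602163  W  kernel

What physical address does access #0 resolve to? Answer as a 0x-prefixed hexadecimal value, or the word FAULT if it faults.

Walk each access:
#0 VA=0x300273A (w,kernel):
  lvl0: tbl 0x3E, slot 24 ⇒ 0x3F007 (P1/RW1/US1/PS0)
  lvl1: tbl 0x3F, slot 2 ⇒ 0x43007 (P1/RW1/US1/PS0)
  ⇒ phys 0x4373A  [2 reads]
#1 VA=0x2602163 (w,kernel):
  lvl0: tbl 0x3E, slot 19 ⇒ 0x44007 (P1/RW1/US1/PS0)
  lvl1: tbl 0x44, slot 2 ⇒ 0x45004 (P0/RW0/US1/PS0)
  ⇒ fault: PAGE_NOT_PRESENT  — 2 lookups

Access #0 PA: 0x4373A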